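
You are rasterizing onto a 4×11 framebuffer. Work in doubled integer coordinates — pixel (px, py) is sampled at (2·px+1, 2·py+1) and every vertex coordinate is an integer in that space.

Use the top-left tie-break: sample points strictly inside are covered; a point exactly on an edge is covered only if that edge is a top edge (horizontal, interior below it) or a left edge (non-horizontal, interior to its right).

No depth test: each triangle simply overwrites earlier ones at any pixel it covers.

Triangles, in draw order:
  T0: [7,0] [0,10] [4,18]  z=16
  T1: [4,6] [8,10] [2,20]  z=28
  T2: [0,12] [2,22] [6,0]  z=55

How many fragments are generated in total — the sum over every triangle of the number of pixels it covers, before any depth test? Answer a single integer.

T0:
  2·area = 96  (B↔C swapped to make it positive)
  edge (7, 0)→(4, 18): d=(-3,18) right/bottom  bias=-1
  edge (4, 18)→(0, 10): d=(-4,-8) top-left  bias=+0
  edge (0, 10)→(7, 0): d=(7,-10) top-left  bias=+0
    (2,1)@(5, 3): e=[27,68,1] → X
    (3,1)@(7, 3): e=[-9,84,21] → .
    (2,2)@(5, 5): e=[21,60,15] → X
    (3,2)@(7, 5): e=[-15,76,35] → .
    (1,3)@(3, 7): e=[51,36,9] → X
    (3,3)@(7, 7): e=[-21,68,49] → .
    (0,4)@(1, 9): e=[81,12,3] → X
    (3,4)@(7, 9): e=[-27,60,63] → .
    (0,5)@(1, 11): e=[75,4,17] → X
    (3,5)@(7, 11): e=[-33,52,77] → .
    (0,6)@(1, 13): e=[69,-4,31] → .
    (1,6)@(3, 13): e=[33,12,51] → X
  covered (12 px):
    . . . .
    . . X .
    . . X .
    . X X .
    X X X .
    X X X .
    . X . .
    . X . .
    . . . .
    . . . .
    . . . .
T1:
  2·area = 64
  edge (4, 6)→(8, 10): d=(4,4) right/bottom  bias=-1
  edge (8, 10)→(2, 20): d=(-6,10) right/bottom  bias=-1
  edge (2, 20)→(4, 6): d=(2,-14) top-left  bias=+0
    (0,1)@(1, 3): e=[0,112,-48] → .  [on edge]
    (1,2)@(3, 5): e=[0,80,-16] → .  [on edge]
    (2,3)@(5, 7): e=[0,48,16] → .  [on edge]
    (2,4)@(5, 9): e=[8,36,20] → X
    (3,4)@(7, 9): e=[0,16,48] → .  [on edge]
    (2,5)@(5, 11): e=[16,24,24] → X
    (3,5)@(7, 11): e=[8,4,52] → X
    (1,6)@(3, 13): e=[32,32,0] → X  [on edge]
    (3,6)@(7, 13): e=[16,-8,56] → .
    (1,7)@(3, 15): e=[40,20,4] → X
    (2,7)@(5, 15): e=[32,0,32] → .  [on edge]
    (1,8)@(3, 17): e=[48,8,8] → X
  covered (7 px):
    . . . .
    . . . .
    . . . .
    . . . .
    . . X .
    . . X X
    . X X .
    . X . .
    . X . .
    . . . .
    . . . .
T2:
  2·area = 84  (B↔C swapped to make it positive)
  edge (0, 12)→(6, 0): d=(6,-12) top-left  bias=+0
  edge (6, 0)→(2, 22): d=(-4,22) right/bottom  bias=-1
  edge (2, 22)→(0, 12): d=(-2,-10) top-left  bias=+0
    (2,1)@(5, 3): e=[6,10,68] → X
    (3,1)@(7, 3): e=[30,-34,88] → .
    (2,2)@(5, 5): e=[18,2,64] → X
    (3,2)@(7, 5): e=[42,-42,84] → .
    (1,3)@(3, 7): e=[6,38,40] → X
    (2,3)@(5, 7): e=[30,-6,60] → .
    (1,4)@(3, 9): e=[18,30,36] → X
    (2,4)@(5, 9): e=[42,-14,56] → .
    (0,5)@(1, 11): e=[6,66,12] → X
    (2,5)@(5, 11): e=[54,-22,52] → .
    (0,6)@(1, 13): e=[18,58,8] → X
    (2,6)@(5, 13): e=[66,-30,48] → .
    (0,8)@(1, 17): e=[42,42,0] → X  [on edge]
  covered (11 px):
    . . . .
    . . X .
    . . X .
    . X . .
    . X . .
    X X . .
    X X . .
    X X . .
    X . . .
    . . . .
    . . . .

Final: 30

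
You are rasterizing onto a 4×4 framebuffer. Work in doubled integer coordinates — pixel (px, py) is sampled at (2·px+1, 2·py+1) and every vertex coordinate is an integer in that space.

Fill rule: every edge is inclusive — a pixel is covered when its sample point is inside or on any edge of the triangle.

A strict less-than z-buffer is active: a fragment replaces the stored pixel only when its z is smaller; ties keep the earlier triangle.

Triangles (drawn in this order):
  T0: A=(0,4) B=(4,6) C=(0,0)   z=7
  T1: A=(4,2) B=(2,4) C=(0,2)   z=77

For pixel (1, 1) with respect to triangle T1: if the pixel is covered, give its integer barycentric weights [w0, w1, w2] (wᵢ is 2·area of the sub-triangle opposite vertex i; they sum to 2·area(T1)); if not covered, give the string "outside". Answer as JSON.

T0:
  2·area = 16  (B↔C swapped to make it positive)
  edge (0, 4)→(0, 0): d=(0,-4) inclusive
  edge (0, 0)→(4, 6): d=(4,6) inclusive
  edge (4, 6)→(0, 4): d=(-4,-2) inclusive
    (0,1)@(1, 3): e=[4,6,6] → #
    (1,1)@(3, 3): e=[12,-6,10] → ·
    (0,2)@(1, 5): e=[4,14,-2] → ·
    (1,2)@(3, 5): e=[12,2,2] → #
    (2,2)@(5, 5): e=[20,-10,6] → ·
    (1,3)@(3, 7): e=[12,10,-6] → ·
  covered (2 px):
    · · · ·
    # · · ·
    · # · ·
    · · · ·
T1:
  2·area = 8
  edge (4, 2)→(2, 4): d=(-2,2) inclusive
  edge (2, 4)→(0, 2): d=(-2,-2) inclusive
  edge (0, 2)→(4, 2): d=(4,0) inclusive
    (2,0)@(5, 1): e=[0,12,-4] → ·  [on edge]
    (0,1)@(1, 3): e=[4,0,4] → #  [on edge]
    (1,1)@(3, 3): e=[0,4,4] → #  [on edge]
    (2,1)@(5, 3): e=[-4,8,4] → ·
    (0,2)@(1, 5): e=[0,-4,12] → ·  [on edge]
    (1,2)@(3, 5): e=[-4,0,12] → ·  [on edge]
    (2,3)@(5, 7): e=[-12,0,20] → ·  [on edge]
  covered (2 px):
    · · · ·
    # # · ·
    · · · ·
    · · · ·

Result: [4,4,0]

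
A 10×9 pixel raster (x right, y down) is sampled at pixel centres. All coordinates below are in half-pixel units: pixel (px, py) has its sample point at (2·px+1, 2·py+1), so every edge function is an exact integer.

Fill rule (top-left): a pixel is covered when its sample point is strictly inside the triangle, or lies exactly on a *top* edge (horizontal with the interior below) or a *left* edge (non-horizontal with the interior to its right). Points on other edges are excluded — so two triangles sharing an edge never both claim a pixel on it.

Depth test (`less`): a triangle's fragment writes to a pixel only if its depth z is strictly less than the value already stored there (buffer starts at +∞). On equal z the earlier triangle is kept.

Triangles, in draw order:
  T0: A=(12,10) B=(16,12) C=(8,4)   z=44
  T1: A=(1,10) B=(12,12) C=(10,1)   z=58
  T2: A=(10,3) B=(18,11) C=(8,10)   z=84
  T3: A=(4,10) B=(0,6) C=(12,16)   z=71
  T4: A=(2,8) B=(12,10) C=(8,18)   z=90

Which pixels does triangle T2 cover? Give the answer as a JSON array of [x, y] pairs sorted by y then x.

T0:
  2·area = 16  (B↔C swapped to make it positive)
  edge (12, 10)→(8, 4): d=(-4,-6) top-left  bias=+0
  edge (8, 4)→(16, 12): d=(8,8) right/bottom  bias=-1
  edge (16, 12)→(12, 10): d=(-4,-2) top-left  bias=+0
    (2,0)@(5, 1): e=[-6,0,22] → ·  [on edge]
    (3,1)@(7, 3): e=[-2,0,18] → ·  [on edge]
    (4,2)@(9, 5): e=[2,0,14] → ·  [on edge]
    (5,3)@(11, 7): e=[6,0,10] → ·  [on edge]
    (6,4)@(13, 9): e=[10,0,6] → ·  [on edge]
    (7,5)@(15, 11): e=[14,0,2] → ·  [on edge]
    (8,6)@(17, 13): e=[18,0,-2] → ·  [on edge]
    (9,7)@(19, 15): e=[22,0,-6] → ·  [on edge]
  covered (0 px):
    · · · · · · · · · ·
    · · · · · · · · · ·
    · · · · · · · · · ·
    · · · · · · · · · ·
    · · · · · · · · · ·
    · · · · · · · · · ·
    · · · · · · · · · ·
    · · · · · · · · · ·
    · · · · · · · · · ·
T1:
  2·area = 117  (B↔C swapped to make it positive)
  edge (1, 10)→(10, 1): d=(9,-9) top-left  bias=+0
  edge (10, 1)→(12, 12): d=(2,11) right/bottom  bias=-1
  edge (12, 12)→(1, 10): d=(-11,-2) top-left  bias=+0
    (4,1)@(9, 3): e=[9,15,93] → #
    (5,1)@(11, 3): e=[27,-7,97] → ·
    (3,2)@(7, 5): e=[9,41,67] → #
    (5,2)@(11, 5): e=[45,-3,75] → ·
    (2,3)@(5, 7): e=[9,67,41] → #
    (5,3)@(11, 7): e=[63,1,53] → #
    (6,3)@(13, 7): e=[81,-21,57] → ·
    (1,4)@(3, 9): e=[9,93,15] → #
    (6,4)@(13, 9): e=[99,-17,35] → ·
    (1,5)@(3, 11): e=[27,97,-7] → ·
    (2,5)@(5, 11): e=[45,75,-3] → ·
    (3,5)@(7, 11): e=[63,53,1] → #
  covered (15 px):
    · · · · · · · · · ·
    · · · · # · · · · ·
    · · · # # · · · · ·
    · · # # # # · · · ·
    · # # # # # · · · ·
    · · · # # # · · · ·
    · · · · · · · · · ·
    · · · · · · · · · ·
    · · · · · · · · · ·
T2:
  2·area = 72
  edge (10, 3)→(18, 11): d=(8,8) right/bottom  bias=-1
  edge (18, 11)→(8, 10): d=(-10,-1) top-left  bias=+0
  edge (8, 10)→(10, 3): d=(2,-7) top-left  bias=+0
    (5,2)@(11, 5): e=[8,53,11] → #
    (6,2)@(13, 5): e=[-8,55,25] → ·
    (4,3)@(9, 7): e=[40,31,1] → #
    (6,3)@(13, 7): e=[8,35,29] → #
    (7,3)@(15, 7): e=[-8,37,43] → ·
    (4,4)@(9, 9): e=[56,11,5] → #
    (7,4)@(15, 9): e=[8,17,47] → #
    (8,4)@(17, 9): e=[-8,19,61] → ·
    (4,5)@(9, 11): e=[72,-9,9] → ·
    (5,5)@(11, 11): e=[56,-7,23] → ·
    (6,5)@(13, 11): e=[40,-5,37] → ·
    (7,5)@(15, 11): e=[24,-3,51] → ·
  covered (8 px):
    · · · · · · · · · ·
    · · · · · · · · · ·
    · · · · · # · · · ·
    · · · · # # # · · ·
    · · · · # # # # · ·
    · · · · · · · · · ·
    · · · · · · · · · ·
    · · · · · · · · · ·
    · · · · · · · · · ·
T3:
  2·area = 8
  edge (4, 10)→(0, 6): d=(-4,-4) top-left  bias=+0
  edge (0, 6)→(12, 16): d=(12,10) right/bottom  bias=-1
  edge (12, 16)→(4, 10): d=(-8,-6) top-left  bias=+0
    (0,3)@(1, 7): e=[0,2,6] → #  [on edge]
    (1,3)@(3, 7): e=[8,-18,18] → ·
    (0,4)@(1, 9): e=[-8,26,-10] → ·
    (1,4)@(3, 9): e=[0,6,2] → #  [on edge]
    (2,4)@(5, 9): e=[8,-14,14] → ·
    (1,5)@(3, 11): e=[-8,30,-14] → ·
    (2,5)@(5, 11): e=[0,10,-2] → ·  [on edge]
    (3,6)@(7, 13): e=[0,14,-6] → ·  [on edge]
    (4,7)@(9, 15): e=[0,18,-10] → ·  [on edge]
    (5,8)@(11, 17): e=[0,22,-14] → ·  [on edge]
  covered (2 px):
    · · · · · · · · · ·
    · · · · · · · · · ·
    · · · · · · · · · ·
    # · · · · · · · · ·
    · # · · · · · · · ·
    · · · · · · · · · ·
    · · · · · · · · · ·
    · · · · · · · · · ·
    · · · · · · · · · ·
T4:
  2·area = 88
  edge (2, 8)→(12, 10): d=(10,2) right/bottom  bias=-1
  edge (12, 10)→(8, 18): d=(-4,8) right/bottom  bias=-1
  edge (8, 18)→(2, 8): d=(-6,-10) top-left  bias=+0
    (1,4)@(3, 9): e=[8,76,4] → #
    (2,4)@(5, 9): e=[4,60,24] → #
    (3,4)@(7, 9): e=[0,44,44] → ·  [on edge]
    (1,5)@(3, 11): e=[28,68,-8] → ·
    (2,5)@(5, 11): e=[24,52,12] → #
    (3,5)@(7, 11): e=[20,36,32] → #
    (4,5)@(9, 11): e=[16,20,52] → #
    (5,5)@(11, 11): e=[12,4,72] → #
    (6,5)@(13, 11): e=[8,-12,92] → ·
    (8,5)@(17, 11): e=[0,-44,132] → ·  [on edge]
    (2,6)@(5, 13): e=[44,44,0] → #  [on edge]
    (5,6)@(11, 13): e=[32,-4,60] → ·
  covered (11 px):
    · · · · · · · · · ·
    · · · · · · · · · ·
    · · · · · · · · · ·
    · · · · · · · · · ·
    · # # · · · · · · ·
    · · # # # # · · · ·
    · · # # # · · · · ·
    · · · # # · · · · ·
    · · · · · · · · · ·

Final: [[5,2],[4,3],[5,3],[6,3],[4,4],[5,4],[6,4],[7,4]]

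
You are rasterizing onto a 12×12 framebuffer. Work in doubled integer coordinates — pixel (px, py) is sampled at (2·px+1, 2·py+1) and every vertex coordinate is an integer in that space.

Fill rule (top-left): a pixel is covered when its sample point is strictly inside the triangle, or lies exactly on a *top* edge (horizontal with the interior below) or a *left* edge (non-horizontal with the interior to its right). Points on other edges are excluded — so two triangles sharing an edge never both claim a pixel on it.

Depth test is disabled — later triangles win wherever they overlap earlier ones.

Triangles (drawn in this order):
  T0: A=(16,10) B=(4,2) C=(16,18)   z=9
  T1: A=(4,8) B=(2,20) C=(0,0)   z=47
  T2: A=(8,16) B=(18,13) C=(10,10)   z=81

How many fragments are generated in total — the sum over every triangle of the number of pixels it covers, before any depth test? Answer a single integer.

T0:
  2·area = 96  (B↔C swapped to make it positive)
  edge (16, 10)→(16, 18): d=(0,8) right/bottom  bias=-1
  edge (16, 18)→(4, 2): d=(-12,-16) top-left  bias=+0
  edge (4, 2)→(16, 10): d=(12,8) right/bottom  bias=-1
    (2,1)@(5, 3): e=[88,4,4] → █
    (3,1)@(7, 3): e=[72,36,-12] → ·
    (2,2)@(5, 5): e=[88,-20,28] → ·
    (3,2)@(7, 5): e=[72,12,12] → █
    (4,2)@(9, 5): e=[56,44,-4] → ·
    (3,3)@(7, 7): e=[72,-12,36] → ·
    (4,3)@(9, 7): e=[56,20,20] → █
    (5,3)@(11, 7): e=[40,52,4] → █
    (6,3)@(13, 7): e=[24,84,-12] → ·
    (4,4)@(9, 9): e=[56,-4,44] → ·
    (5,4)@(11, 9): e=[40,28,28] → █
    (6,4)@(13, 9): e=[24,60,12] → █
  covered (12 px):
    · · · · · · · · · · · ·
    · · █ · · · · · · · · ·
    · · · █ · · · · · · · ·
    · · · · █ █ · · · · · ·
    · · · · · █ █ · · · · ·
    · · · · · █ █ █ · · · ·
    · · · · · · █ █ · · · ·
    · · · · · · · █ · · · ·
    · · · · · · · · · · · ·
    · · · · · · · · · · · ·
    · · · · · · · · · · · ·
    · · · · · · · · · · · ·
T1:
  2·area = 64
  edge (4, 8)→(2, 20): d=(-2,12) right/bottom  bias=-1
  edge (2, 20)→(0, 0): d=(-2,-20) top-left  bias=+0
  edge (0, 0)→(4, 8): d=(4,8) right/bottom  bias=-1
    (0,1)@(1, 3): e=[46,14,4] → █
    (1,1)@(3, 3): e=[22,54,-12] → ·
    (0,2)@(1, 5): e=[42,10,12] → █
    (1,2)@(3, 5): e=[18,50,-4] → ·
    (0,3)@(1, 7): e=[38,6,20] → █
    (1,3)@(3, 7): e=[14,46,4] → █
    (2,3)@(5, 7): e=[-10,86,-12] → ·
    (0,4)@(1, 9): e=[34,2,28] → █
    (2,4)@(5, 9): e=[-14,82,-4] → ·
    (0,5)@(1, 11): e=[30,-2,36] → ·
    (1,5)@(3, 11): e=[6,38,20] → █
    (2,5)@(5, 11): e=[-18,78,4] → ·
  covered (8 px):
    · · · · · · · · · · · ·
    █ · · · · · · · · · · ·
    █ · · · · · · · · · · ·
    █ █ · · · · · · · · · ·
    █ █ · · · · · · · · · ·
    · █ · · · · · · · · · ·
    · █ · · · · · · · · · ·
    · · · · · · · · · · · ·
    · · · · · · · · · · · ·
    · · · · · · · · · · · ·
    · · · · · · · · · · · ·
    · · · · · · · · · · · ·
T2:
  2·area = 54  (B↔C swapped to make it positive)
  edge (8, 16)→(10, 10): d=(2,-6) top-left  bias=+0
  edge (10, 10)→(18, 13): d=(8,3) right/bottom  bias=-1
  edge (18, 13)→(8, 16): d=(-10,3) right/bottom  bias=-1
    (6,0)@(13, 1): e=[0,-81,135] → ·  [on edge]
    (5,3)@(11, 7): e=[0,-27,81] → ·  [on edge]
    (5,5)@(11, 11): e=[8,5,41] → █
    (6,5)@(13, 11): e=[20,-1,35] → ·
    (4,6)@(9, 13): e=[0,27,27] → █  [on edge]
    (6,6)@(13, 13): e=[24,15,15] → █
    (7,6)@(15, 13): e=[36,9,9] → █
    (8,6)@(17, 13): e=[48,3,3] → █
    (9,6)@(19, 13): e=[60,-3,-3] → ·
    (4,7)@(9, 15): e=[4,43,7] → █
    (6,7)@(13, 15): e=[28,31,-5] → ·
    (7,7)@(15, 15): e=[40,25,-11] → ·
    (3,9)@(7, 19): e=[0,81,-27] → ·  [on edge]
  covered (8 px):
    · · · · · · · · · · · ·
    · · · · · · · · · · · ·
    · · · · · · · · · · · ·
    · · · · · · · · · · · ·
    · · · · · · · · · · · ·
    · · · · · █ · · · · · ·
    · · · · █ █ █ █ █ · · ·
    · · · · █ █ · · · · · ·
    · · · · · · · · · · · ·
    · · · · · · · · · · · ·
    · · · · · · · · · · · ·
    · · · · · · · · · · · ·

Answer: 28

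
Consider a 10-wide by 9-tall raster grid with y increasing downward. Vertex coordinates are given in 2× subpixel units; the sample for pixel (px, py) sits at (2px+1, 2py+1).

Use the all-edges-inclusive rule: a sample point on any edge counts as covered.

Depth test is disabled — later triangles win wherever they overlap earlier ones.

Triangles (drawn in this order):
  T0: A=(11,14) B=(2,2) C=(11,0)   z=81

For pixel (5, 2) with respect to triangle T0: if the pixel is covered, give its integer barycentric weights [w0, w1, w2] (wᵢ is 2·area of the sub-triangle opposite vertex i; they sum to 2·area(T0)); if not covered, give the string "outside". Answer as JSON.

T0:
  2·area = 126
  edge (11, 14)→(2, 2): d=(-9,-12) inclusive
  edge (2, 2)→(11, 0): d=(9,-2) inclusive
  edge (11, 0)→(11, 14): d=(0,14) inclusive
    (3,0)@(7, 1): e=[69,1,56] → █
    (4,0)@(9, 1): e=[93,5,28] → █
    (5,0)@(11, 1): e=[117,9,0] → █  [on edge]
    (6,0)@(13, 1): e=[141,13,-28] → ·
    (1,1)@(3, 3): e=[3,11,112] → █
    (2,1)@(5, 3): e=[27,15,84] → █
    (5,1)@(11, 3): e=[99,27,0] → █  [on edge]
    (6,1)@(13, 3): e=[123,31,-28] → ·
    (1,2)@(3, 5): e=[-15,29,112] → ·
    (2,2)@(5, 5): e=[9,33,84] → █
    (5,2)@(11, 5): e=[81,45,0] → █  [on edge]
    (6,2)@(13, 5): e=[105,49,-28] → ·
    (5,3)@(11, 7): e=[63,63,0] → █  [on edge]
    (5,4)@(11, 9): e=[45,81,0] → █  [on edge]
    (5,5)@(11, 11): e=[27,99,0] → █  [on edge]
    (5,6)@(11, 13): e=[9,117,0] → █  [on edge]
    (5,7)@(11, 15): e=[-9,135,0] → ·  [on edge]
    (5,8)@(11, 17): e=[-27,153,0] → ·  [on edge]
  covered (20 px):
    · · · █ █ █ · · · ·
    · █ █ █ █ █ · · · ·
    · · █ █ █ █ · · · ·
    · · · █ █ █ · · · ·
    · · · · █ █ · · · ·
    · · · · █ █ · · · ·
    · · · · · █ · · · ·
    · · · · · · · · · ·
    · · · · · · · · · ·

Result: [45,0,81]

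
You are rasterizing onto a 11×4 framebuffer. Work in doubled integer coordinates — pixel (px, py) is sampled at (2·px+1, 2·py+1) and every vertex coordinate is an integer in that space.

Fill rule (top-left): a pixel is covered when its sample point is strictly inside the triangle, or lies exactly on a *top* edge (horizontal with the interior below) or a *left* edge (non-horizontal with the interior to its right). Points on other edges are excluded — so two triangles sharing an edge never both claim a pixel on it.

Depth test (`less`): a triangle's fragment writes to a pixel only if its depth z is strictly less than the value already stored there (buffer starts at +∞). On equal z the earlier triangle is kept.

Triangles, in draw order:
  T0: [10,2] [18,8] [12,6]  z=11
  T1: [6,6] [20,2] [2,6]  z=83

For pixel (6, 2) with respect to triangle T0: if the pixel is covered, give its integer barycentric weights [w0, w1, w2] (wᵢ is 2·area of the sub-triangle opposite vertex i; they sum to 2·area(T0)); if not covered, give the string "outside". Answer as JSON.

T0:
  2·area = 20
  edge (10, 2)→(18, 8): d=(8,6) right/bottom  bias=-1
  edge (18, 8)→(12, 6): d=(-6,-2) top-left  bias=+0
  edge (12, 6)→(10, 2): d=(-2,-4) top-left  bias=+0
    (1,1)@(3, 3): e=[50,0,-30] → ·  [on edge]
    (5,1)@(11, 3): e=[2,16,2] → █
    (6,1)@(13, 3): e=[-10,20,10] → ·
    (4,2)@(9, 5): e=[30,0,-10] → ·  [on edge]
    (5,2)@(11, 5): e=[18,4,-2] → ·
    (6,2)@(13, 5): e=[6,8,6] → █
    (7,2)@(15, 5): e=[-6,12,14] → ·
    (6,3)@(13, 7): e=[22,-4,2] → ·
    (7,3)@(15, 7): e=[10,0,10] → █  [on edge]
    (8,3)@(17, 7): e=[-2,4,18] → ·
  covered (3 px):
    · · · · · · · · · · ·
    · · · · · █ · · · · ·
    · · · · · · █ · · · ·
    · · · · · · · █ · · ·
T1:
  2·area = 16  (B↔C swapped to make it positive)
  edge (6, 6)→(2, 6): d=(-4,0) right/bottom  bias=-1
  edge (2, 6)→(20, 2): d=(18,-4) top-left  bias=+0
  edge (20, 2)→(6, 6): d=(-14,4) right/bottom  bias=-1
    (3,2)@(7, 5): e=[4,2,10] → █
    (4,2)@(9, 5): e=[4,10,2] → █
    (5,2)@(11, 5): e=[4,18,-6] → ·
    (3,3)@(7, 7): e=[-4,38,-18] → ·
    (4,3)@(9, 7): e=[-4,46,-26] → ·
  covered (2 px):
    · · · · · · · · · · ·
    · · · · · · · · · · ·
    · · · █ █ · · · · · ·
    · · · · · · · · · · ·

Result: [8,6,6]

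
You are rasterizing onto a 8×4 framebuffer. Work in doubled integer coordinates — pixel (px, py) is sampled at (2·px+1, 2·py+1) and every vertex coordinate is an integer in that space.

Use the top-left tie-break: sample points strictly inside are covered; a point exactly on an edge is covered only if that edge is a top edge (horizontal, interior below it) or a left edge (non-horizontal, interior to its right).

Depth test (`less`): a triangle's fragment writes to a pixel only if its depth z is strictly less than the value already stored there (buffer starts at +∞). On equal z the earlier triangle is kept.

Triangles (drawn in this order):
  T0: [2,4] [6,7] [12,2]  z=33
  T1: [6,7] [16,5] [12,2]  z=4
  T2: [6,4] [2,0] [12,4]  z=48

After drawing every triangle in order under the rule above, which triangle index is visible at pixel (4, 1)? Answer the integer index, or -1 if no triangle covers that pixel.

T0:
  2·area = 38  (B↔C swapped to make it positive)
  edge (2, 4)→(12, 2): d=(10,-2) top-left  bias=+0
  edge (12, 2)→(6, 7): d=(-6,5) right/bottom  bias=-1
  edge (6, 7)→(2, 4): d=(-4,-3) top-left  bias=+0
    (3,1)@(7, 3): e=[0,19,19] → #  [on edge]
    (4,1)@(9, 3): e=[4,9,25] → #
    (5,1)@(11, 3): e=[8,-1,31] → ·
    (2,2)@(5, 5): e=[16,17,5] → #
    (4,2)@(9, 5): e=[24,-3,17] → ·
    (2,3)@(5, 7): e=[36,5,-3] → ·
    (3,3)@(7, 7): e=[40,-5,3] → ·
  covered (4 px):
    · · · · · · · ·
    · · · # # · · ·
    · · # # · · · ·
    · · · · · · · ·
T1:
  2·area = 38  (B↔C swapped to make it positive)
  edge (6, 7)→(12, 2): d=(6,-5) top-left  bias=+0
  edge (12, 2)→(16, 5): d=(4,3) right/bottom  bias=-1
  edge (16, 5)→(6, 7): d=(-10,2) right/bottom  bias=-1
    (5,1)@(11, 3): e=[1,7,30] → #
    (6,1)@(13, 3): e=[11,1,26] → #
    (7,1)@(15, 3): e=[21,-5,22] → ·
    (4,2)@(9, 5): e=[3,21,14] → #
    (7,2)@(15, 5): e=[33,3,2] → #
    (4,3)@(9, 7): e=[15,29,-6] → ·
    (5,3)@(11, 7): e=[25,23,-10] → ·
    (6,3)@(13, 7): e=[35,17,-14] → ·
    (7,3)@(15, 7): e=[45,11,-18] → ·
  covered (6 px):
    · · · · · · · ·
    · · · · · # # ·
    · · · · # # # #
    · · · · · · · ·
T2:
  2·area = 24
  edge (6, 4)→(2, 0): d=(-4,-4) top-left  bias=+0
  edge (2, 0)→(12, 4): d=(10,4) right/bottom  bias=-1
  edge (12, 4)→(6, 4): d=(-6,0) right/bottom  bias=-1
    (1,0)@(3, 1): e=[0,6,18] → #  [on edge]
    (2,0)@(5, 1): e=[8,-2,18] → ·
    (1,1)@(3, 3): e=[-8,26,6] → ·
    (2,1)@(5, 3): e=[0,18,6] → #  [on edge]
    (3,1)@(7, 3): e=[8,10,6] → #
    (4,1)@(9, 3): e=[16,2,6] → #
    (5,1)@(11, 3): e=[24,-6,6] → ·
    (2,2)@(5, 5): e=[-8,38,-6] → ·
    (3,2)@(7, 5): e=[0,30,-6] → ·  [on edge]
    (4,2)@(9, 5): e=[8,22,-6] → ·
    (4,3)@(9, 7): e=[0,42,-18] → ·  [on edge]
  covered (4 px):
    · # · · · · · ·
    · · # # # · · ·
    · · · · · · · ·
    · · · · · · · ·

Z-buffer (winner per pixel, '.' = empty):
  . 2 . . . . . .
  . . 2 0 0 1 1 .
  . . 0 0 1 1 1 1
  . . . . . . . .

Final: 0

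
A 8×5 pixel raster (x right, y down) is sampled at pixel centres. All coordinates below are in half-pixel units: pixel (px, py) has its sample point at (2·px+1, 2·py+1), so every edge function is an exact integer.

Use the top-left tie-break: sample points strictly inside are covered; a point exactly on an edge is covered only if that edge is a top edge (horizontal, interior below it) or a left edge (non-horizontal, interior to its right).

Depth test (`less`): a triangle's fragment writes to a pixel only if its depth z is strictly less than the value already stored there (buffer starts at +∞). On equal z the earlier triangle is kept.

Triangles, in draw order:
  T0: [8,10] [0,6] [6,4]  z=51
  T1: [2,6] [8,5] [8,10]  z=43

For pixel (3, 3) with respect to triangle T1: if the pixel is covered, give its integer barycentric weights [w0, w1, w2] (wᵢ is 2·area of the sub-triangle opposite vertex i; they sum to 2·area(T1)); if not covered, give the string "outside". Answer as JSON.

T0:
  2·area = 40
  edge (8, 10)→(0, 6): d=(-8,-4) top-left  bias=+0
  edge (0, 6)→(6, 4): d=(6,-2) top-left  bias=+0
  edge (6, 4)→(8, 10): d=(2,6) right/bottom  bias=-1
    (2,0)@(5, 1): e=[60,-20,0] → ·  [on edge]
    (7,0)@(15, 1): e=[100,0,-60] → ·  [on edge]
    (4,1)@(9, 3): e=[60,0,-20] → ·  [on edge]
    (1,2)@(3, 5): e=[20,0,20] → #  [on edge]
    (2,2)@(5, 5): e=[28,4,8] → #
    (3,2)@(7, 5): e=[36,8,-4] → ·
    (1,3)@(3, 7): e=[4,12,24] → #
    (3,3)@(7, 7): e=[20,20,0] → ·  [on edge]
    (1,4)@(3, 9): e=[-12,24,28] → ·
    (2,4)@(5, 9): e=[-4,28,16] → ·
    (3,4)@(7, 9): e=[4,32,4] → #
    (4,4)@(9, 9): e=[12,36,-8] → ·
  covered (5 px):
    · · · · · · · ·
    · · · · · · · ·
    · # # · · · · ·
    · # # · · · · ·
    · · · # · · · ·
T1:
  2·area = 30
  edge (2, 6)→(8, 5): d=(6,-1) top-left  bias=+0
  edge (8, 5)→(8, 10): d=(0,5) right/bottom  bias=-1
  edge (8, 10)→(2, 6): d=(-6,-4) top-left  bias=+0
    (2,3)@(5, 7): e=[9,15,6] → #
    (3,3)@(7, 7): e=[11,5,14] → #
    (4,3)@(9, 7): e=[13,-5,22] → ·
    (2,4)@(5, 9): e=[21,15,-6] → ·
    (3,4)@(7, 9): e=[23,5,2] → #
    (4,4)@(9, 9): e=[25,-5,10] → ·
  covered (3 px):
    · · · · · · · ·
    · · · · · · · ·
    · · · · · · · ·
    · · # # · · · ·
    · · · # · · · ·

Result: [5,14,11]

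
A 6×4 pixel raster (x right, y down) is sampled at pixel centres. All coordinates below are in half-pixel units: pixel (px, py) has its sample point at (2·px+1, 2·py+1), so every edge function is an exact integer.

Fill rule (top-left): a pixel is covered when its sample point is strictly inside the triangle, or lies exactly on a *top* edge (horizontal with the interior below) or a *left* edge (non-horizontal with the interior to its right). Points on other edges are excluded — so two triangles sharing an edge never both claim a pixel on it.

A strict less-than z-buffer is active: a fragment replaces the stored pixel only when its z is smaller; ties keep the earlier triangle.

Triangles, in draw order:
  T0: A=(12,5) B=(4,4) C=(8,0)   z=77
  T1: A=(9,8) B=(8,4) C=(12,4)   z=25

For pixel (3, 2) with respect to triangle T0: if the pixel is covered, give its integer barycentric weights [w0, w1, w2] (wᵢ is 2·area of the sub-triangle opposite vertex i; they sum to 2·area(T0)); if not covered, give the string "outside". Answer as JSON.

T0:
  2·area = 36
  edge (12, 5)→(4, 4): d=(-8,-1) top-left  bias=+0
  edge (4, 4)→(8, 0): d=(4,-4) top-left  bias=+0
  edge (8, 0)→(12, 5): d=(4,5) right/bottom  bias=-1
    (3,0)@(7, 1): e=[27,0,9] → X  [on edge]
    (4,0)@(9, 1): e=[29,8,-1] → .
    (2,1)@(5, 3): e=[9,0,27] → X  [on edge]
    (4,1)@(9, 3): e=[13,16,7] → X
    (5,1)@(11, 3): e=[15,24,-3] → .
    (1,2)@(3, 5): e=[-9,0,45] → .  [on edge]
    (2,2)@(5, 5): e=[-7,8,35] → .
    (3,2)@(7, 5): e=[-5,16,25] → .
    (4,2)@(9, 5): e=[-3,24,15] → .
    (0,3)@(1, 7): e=[-27,0,63] → .  [on edge]
  covered (4 px):
    . . . X . .
    . . X X X .
    . . . . . .
    . . . . . .
T1:
  2·area = 16
  edge (9, 8)→(8, 4): d=(-1,-4) top-left  bias=+0
  edge (8, 4)→(12, 4): d=(4,0) top-left  bias=+0
  edge (12, 4)→(9, 8): d=(-3,4) right/bottom  bias=-1
    (4,2)@(9, 5): e=[3,4,9] → X
    (5,2)@(11, 5): e=[11,4,1] → X
    (4,3)@(9, 7): e=[1,12,3] → X
    (5,3)@(11, 7): e=[9,12,-5] → .
  covered (3 px):
    . . . . . .
    . . . . . .
    . . . . X X
    . . . . X .

Final: "outside"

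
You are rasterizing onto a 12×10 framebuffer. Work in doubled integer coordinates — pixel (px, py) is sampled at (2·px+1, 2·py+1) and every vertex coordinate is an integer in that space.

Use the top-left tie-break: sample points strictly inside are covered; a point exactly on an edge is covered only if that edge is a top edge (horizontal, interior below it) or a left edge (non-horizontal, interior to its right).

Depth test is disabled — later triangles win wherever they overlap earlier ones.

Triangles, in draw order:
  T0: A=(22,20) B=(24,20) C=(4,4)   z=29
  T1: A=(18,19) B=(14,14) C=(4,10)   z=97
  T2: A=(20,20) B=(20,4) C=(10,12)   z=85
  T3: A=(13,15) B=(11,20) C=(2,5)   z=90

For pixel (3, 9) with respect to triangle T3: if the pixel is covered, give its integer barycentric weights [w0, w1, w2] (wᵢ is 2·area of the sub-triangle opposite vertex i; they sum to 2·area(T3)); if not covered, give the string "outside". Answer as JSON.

T0:
  2·area = 32  (B↔C swapped to make it positive)
  edge (22, 20)→(4, 4): d=(-18,-16) top-left  bias=+0
  edge (4, 4)→(24, 20): d=(20,16) right/bottom  bias=-1
  edge (24, 20)→(22, 20): d=(-2,0) right/bottom  bias=-1
    (7,6)@(15, 13): e=[14,4,14] → █
    (8,6)@(17, 13): e=[46,-28,14] → ·
    (7,7)@(15, 15): e=[-22,44,10] → ·
    (8,7)@(17, 15): e=[10,12,10] → █
    (9,7)@(19, 15): e=[42,-20,10] → ·
    (8,8)@(17, 17): e=[-26,52,6] → ·
    (9,8)@(19, 17): e=[6,20,6] → █
    (10,8)@(21, 17): e=[38,-12,6] → ·
    (9,9)@(19, 19): e=[-30,60,2] → ·
    (10,9)@(21, 19): e=[2,28,2] → █
    (11,9)@(23, 19): e=[34,-4,2] → ·
  covered (4 px):
    · · · · · · · · · · · ·
    · · · · · · · · · · · ·
    · · · · · · · · · · · ·
    · · · · · · · · · · · ·
    · · · · · · · · · · · ·
    · · · · · · · · · · · ·
    · · · · · · · █ · · · ·
    · · · · · · · · █ · · ·
    · · · · · · · · · █ · ·
    · · · · · · · · · · █ ·
T1:
  2·area = 34  (B↔C swapped to make it positive)
  edge (18, 19)→(4, 10): d=(-14,-9) top-left  bias=+0
  edge (4, 10)→(14, 14): d=(10,4) right/bottom  bias=-1
  edge (14, 14)→(18, 19): d=(4,5) right/bottom  bias=-1
    (4,6)@(9, 13): e=[3,10,21] → █
    (5,6)@(11, 13): e=[21,2,11] → █
    (6,6)@(13, 13): e=[39,-6,1] → ·
    (4,7)@(9, 15): e=[-25,30,29] → ·
    (5,7)@(11, 15): e=[-7,22,19] → ·
    (6,7)@(13, 15): e=[11,14,9] → █
    (7,7)@(15, 15): e=[29,6,-1] → ·
    (6,8)@(13, 17): e=[-17,34,17] → ·
    (7,8)@(15, 17): e=[1,26,7] → █
    (8,8)@(17, 17): e=[19,18,-3] → ·
    (7,9)@(15, 19): e=[-27,46,15] → ·
  covered (4 px):
    · · · · · · · · · · · ·
    · · · · · · · · · · · ·
    · · · · · · · · · · · ·
    · · · · · · · · · · · ·
    · · · · · · · · · · · ·
    · · · · · · · · · · · ·
    · · · · █ █ · · · · · ·
    · · · · · · █ · · · · ·
    · · · · · · · █ · · · ·
    · · · · · · · · · · · ·
T2:
  2·area = 160  (B↔C swapped to make it positive)
  edge (20, 20)→(10, 12): d=(-10,-8) top-left  bias=+0
  edge (10, 12)→(20, 4): d=(10,-8) top-left  bias=+0
  edge (20, 4)→(20, 20): d=(0,16) right/bottom  bias=-1
    (9,2)@(19, 5): e=[142,2,16] → █
    (10,2)@(21, 5): e=[158,18,-16] → ·
    (8,3)@(17, 7): e=[106,6,48] → █
    (10,3)@(21, 7): e=[138,38,-16] → ·
    (7,4)@(15, 9): e=[70,10,80] → █
    (10,4)@(21, 9): e=[118,58,-16] → ·
    (6,5)@(13, 11): e=[34,14,112] → █
    (10,5)@(21, 11): e=[98,78,-16] → ·
    (6,6)@(13, 13): e=[14,34,112] → █
    (10,6)@(21, 13): e=[78,98,-16] → ·
    (6,7)@(13, 15): e=[-6,54,112] → ·
    (7,7)@(15, 15): e=[10,70,80] → █
  covered (20 px):
    · · · · · · · · · · · ·
    · · · · · · · · · · · ·
    · · · · · · · · · █ · ·
    · · · · · · · · █ █ · ·
    · · · · · · · █ █ █ · ·
    · · · · · · █ █ █ █ · ·
    · · · · · · █ █ █ █ · ·
    · · · · · · · █ █ █ · ·
    · · · · · · · · █ █ · ·
    · · · · · · · · · █ · ·
T3:
  2·area = 75
  edge (13, 15)→(11, 20): d=(-2,5) right/bottom  bias=-1
  edge (11, 20)→(2, 5): d=(-9,-15) top-left  bias=+0
  edge (2, 5)→(13, 15): d=(11,10) right/bottom  bias=-1
    (8,2)@(17, 5): e=[0,225,-150] → ·  [on edge]
    (2,4)@(5, 9): e=[52,9,14] → █
    (3,4)@(7, 9): e=[42,39,-6] → ·
    (2,5)@(5, 11): e=[48,-9,36] → ·
    (3,5)@(7, 11): e=[38,21,16] → █
    (4,5)@(9, 11): e=[28,51,-4] → ·
    (3,6)@(7, 13): e=[34,3,38] → █
    (4,6)@(9, 13): e=[24,33,18] → █
    (5,6)@(11, 13): e=[14,63,-2] → ·
    (3,7)@(7, 15): e=[30,-15,60] → ·
    (4,7)@(9, 15): e=[20,15,40] → █
    (5,7)@(11, 15): e=[10,45,20] → █
    (6,7)@(13, 15): e=[0,75,0] → ·  [on edge]
  covered (8 px):
    · · · · · · · · · · · ·
    · · · · · · · · · · · ·
    · · · · · · · · · · · ·
    · · · · · · · · · · · ·
    · · █ · · · · · · · · ·
    · · · █ · · · · · · · ·
    · · · █ █ · · · · · · ·
    · · · · █ █ · · · · · ·
    · · · · · █ · · · · · ·
    · · · · · █ · · · · · ·

Answer: "outside"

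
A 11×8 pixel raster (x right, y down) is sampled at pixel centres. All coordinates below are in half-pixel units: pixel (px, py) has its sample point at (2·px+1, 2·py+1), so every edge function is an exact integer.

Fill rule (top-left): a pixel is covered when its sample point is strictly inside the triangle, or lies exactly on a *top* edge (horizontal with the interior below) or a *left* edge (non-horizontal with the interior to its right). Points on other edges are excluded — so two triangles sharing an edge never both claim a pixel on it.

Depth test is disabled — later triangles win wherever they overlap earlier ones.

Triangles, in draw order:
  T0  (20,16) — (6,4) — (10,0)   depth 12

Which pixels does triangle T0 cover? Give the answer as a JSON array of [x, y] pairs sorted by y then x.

T0:
  2·area = 104
  edge (20, 16)→(6, 4): d=(-14,-12) top-left  bias=+0
  edge (6, 4)→(10, 0): d=(4,-4) top-left  bias=+0
  edge (10, 0)→(20, 16): d=(10,16) right/bottom  bias=-1
    (4,0)@(9, 1): e=[78,0,26] → #  [on edge]
    (5,0)@(11, 1): e=[102,8,-6] → ·
    (3,1)@(7, 3): e=[26,0,78] → #  [on edge]
    (5,1)@(11, 3): e=[74,16,14] → #
    (6,1)@(13, 3): e=[98,24,-18] → ·
    (2,2)@(5, 5): e=[-26,0,130] → ·  [on edge]
    (3,2)@(7, 5): e=[-2,8,98] → ·
    (4,2)@(9, 5): e=[22,16,66] → #
    (6,2)@(13, 5): e=[70,32,2] → #
    (7,2)@(15, 5): e=[94,40,-30] → ·
    (1,3)@(3, 7): e=[-78,0,182] → ·  [on edge]
    (4,3)@(9, 7): e=[-6,24,86] → ·
    (0,4)@(1, 9): e=[-130,0,234] → ·  [on edge]
  covered (14 px):
    · · · · # · · · · · ·
    · · · # # # · · · · ·
    · · · · # # # · · · ·
    · · · · · # # · · · ·
    · · · · · · # # · · ·
    · · · · · · · # · · ·
    · · · · · · · · # · ·
    · · · · · · · · · # ·

Final: [[4,0],[3,1],[4,1],[5,1],[4,2],[5,2],[6,2],[5,3],[6,3],[6,4],[7,4],[7,5],[8,6],[9,7]]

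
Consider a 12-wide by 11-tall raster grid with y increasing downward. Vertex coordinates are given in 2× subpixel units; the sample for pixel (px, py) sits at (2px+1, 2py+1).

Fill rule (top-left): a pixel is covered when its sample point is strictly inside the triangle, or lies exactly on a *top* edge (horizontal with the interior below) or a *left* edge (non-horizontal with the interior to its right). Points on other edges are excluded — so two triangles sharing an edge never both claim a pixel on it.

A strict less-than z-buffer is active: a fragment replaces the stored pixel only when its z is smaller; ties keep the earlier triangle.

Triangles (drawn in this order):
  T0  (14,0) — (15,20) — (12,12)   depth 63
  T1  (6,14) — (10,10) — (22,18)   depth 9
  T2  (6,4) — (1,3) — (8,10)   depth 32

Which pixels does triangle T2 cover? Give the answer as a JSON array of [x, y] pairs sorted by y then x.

T0:
  2·area = 52
  edge (14, 0)→(15, 20): d=(1,20) right/bottom  bias=-1
  edge (15, 20)→(12, 12): d=(-3,-8) top-left  bias=+0
  edge (12, 12)→(14, 0): d=(2,-12) top-left  bias=+0
    (6,3)@(13, 7): e=[27,23,2] → █
    (7,3)@(15, 7): e=[-13,39,26] → ·
    (6,4)@(13, 9): e=[29,17,6] → █
    (7,4)@(15, 9): e=[-11,33,30] → ·
    (6,5)@(13, 11): e=[31,11,10] → █
    (7,5)@(15, 11): e=[-9,27,34] → ·
    (6,6)@(13, 13): e=[33,5,14] → █
    (7,6)@(15, 13): e=[-7,21,38] → ·
    (6,7)@(13, 15): e=[35,-1,18] → ·
  covered (4 px):
    · · · · · · · · · · · ·
    · · · · · · · · · · · ·
    · · · · · · · · · · · ·
    · · · · · · █ · · · · ·
    · · · · · · █ · · · · ·
    · · · · · · █ · · · · ·
    · · · · · · █ · · · · ·
    · · · · · · · · · · · ·
    · · · · · · · · · · · ·
    · · · · · · · · · · · ·
    · · · · · · · · · · · ·
T1:
  2·area = 80
  edge (6, 14)→(10, 10): d=(4,-4) top-left  bias=+0
  edge (10, 10)→(22, 18): d=(12,8) right/bottom  bias=-1
  edge (22, 18)→(6, 14): d=(-16,-4) top-left  bias=+0
    (9,0)@(19, 1): e=[0,-180,260] → ·  [on edge]
    (8,1)@(17, 3): e=[0,-140,220] → ·  [on edge]
    (7,2)@(15, 5): e=[0,-100,180] → ·  [on edge]
    (6,3)@(13, 7): e=[0,-60,140] → ·  [on edge]
    (5,4)@(11, 9): e=[0,-20,100] → ·  [on edge]
    (4,5)@(9, 11): e=[0,20,60] → █  [on edge]
    (5,5)@(11, 11): e=[8,4,68] → █
    (6,5)@(13, 11): e=[16,-12,76] → ·
    (3,6)@(7, 13): e=[0,60,20] → █  [on edge]
    (6,6)@(13, 13): e=[24,12,44] → █
    (7,6)@(15, 13): e=[32,-4,52] → ·
    (2,7)@(5, 15): e=[0,100,-20] → ·  [on edge]
    (1,8)@(3, 17): e=[0,140,-60] → ·  [on edge]
    (0,9)@(1, 19): e=[0,180,-100] → ·  [on edge]
  covered (11 px):
    · · · · · · · · · · · ·
    · · · · · · · · · · · ·
    · · · · · · · · · · · ·
    · · · · · · · · · · · ·
    · · · · · · · · · · · ·
    · · · · █ █ · · · · · ·
    · · · █ █ █ █ · · · · ·
    · · · · · █ █ █ █ · · ·
    · · · · · · · · · █ · ·
    · · · · · · · · · · · ·
    · · · · · · · · · · · ·
T2:
  2·area = 28  (B↔C swapped to make it positive)
  edge (6, 4)→(8, 10): d=(2,6) right/bottom  bias=-1
  edge (8, 10)→(1, 3): d=(-7,-7) top-left  bias=+0
  edge (1, 3)→(6, 4): d=(5,1) right/bottom  bias=-1
    (2,0)@(5, 1): e=[0,42,-14] → ·  [on edge]
    (0,1)@(1, 3): e=[28,0,0] → ·  [on edge]
    (1,2)@(3, 5): e=[20,0,8] → █  [on edge]
    (2,2)@(5, 5): e=[8,14,6] → █
    (3,2)@(7, 5): e=[-4,28,4] → ·
    (5,2)@(11, 5): e=[-28,56,0] → ·  [on edge]
    (1,3)@(3, 7): e=[24,-14,18] → ·
    (2,3)@(5, 7): e=[12,0,16] → █  [on edge]
    (3,3)@(7, 7): e=[0,14,14] → ·  [on edge]
    (10,3)@(21, 7): e=[-84,112,0] → ·  [on edge]
    (2,4)@(5, 9): e=[16,-14,26] → ·
    (3,4)@(7, 9): e=[4,0,24] → █  [on edge]
    (4,5)@(9, 11): e=[-4,0,32] → ·  [on edge]
    (4,6)@(9, 13): e=[0,-14,42] → ·  [on edge]
    (5,6)@(11, 13): e=[-12,0,40] → ·  [on edge]
    (6,7)@(13, 15): e=[-20,0,48] → ·  [on edge]
    (7,8)@(15, 17): e=[-28,0,56] → ·  [on edge]
    (5,9)@(11, 19): e=[0,-42,70] → ·  [on edge]
    (8,9)@(17, 19): e=[-36,0,64] → ·  [on edge]
    (9,10)@(19, 21): e=[-44,0,72] → ·  [on edge]
  covered (4 px):
    · · · · · · · · · · · ·
    · · · · · · · · · · · ·
    · █ █ · · · · · · · · ·
    · · █ · · · · · · · · ·
    · · · █ · · · · · · · ·
    · · · · · · · · · · · ·
    · · · · · · · · · · · ·
    · · · · · · · · · · · ·
    · · · · · · · · · · · ·
    · · · · · · · · · · · ·
    · · · · · · · · · · · ·

Final: [[1,2],[2,2],[2,3],[3,4]]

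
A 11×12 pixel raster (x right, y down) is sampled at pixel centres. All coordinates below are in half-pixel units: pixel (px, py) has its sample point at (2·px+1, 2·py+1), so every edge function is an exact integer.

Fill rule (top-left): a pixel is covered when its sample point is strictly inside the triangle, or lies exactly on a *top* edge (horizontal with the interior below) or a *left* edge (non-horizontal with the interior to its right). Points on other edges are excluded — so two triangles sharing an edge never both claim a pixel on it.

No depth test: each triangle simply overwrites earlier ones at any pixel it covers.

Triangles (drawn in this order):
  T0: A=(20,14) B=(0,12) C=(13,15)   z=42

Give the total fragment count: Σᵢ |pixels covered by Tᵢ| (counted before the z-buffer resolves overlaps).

T0:
  2·area = 34  (B↔C swapped to make it positive)
  edge (20, 14)→(13, 15): d=(-7,1) right/bottom  bias=-1
  edge (13, 15)→(0, 12): d=(-13,-3) top-left  bias=+0
  edge (0, 12)→(20, 14): d=(20,2) right/bottom  bias=-1
    (2,6)@(5, 13): e=[22,2,10] → X
    (3,6)@(7, 13): e=[20,8,6] → X
    (4,6)@(9, 13): e=[18,14,2] → X
    (5,6)@(11, 13): e=[16,20,-2] → .
    (2,7)@(5, 15): e=[8,-24,50] → .
    (3,7)@(7, 15): e=[6,-18,46] → .
    (4,7)@(9, 15): e=[4,-12,42] → .
    (6,7)@(13, 15): e=[0,0,34] → .  [on edge]
  covered (3 px):
    . . . . . . . . . . .
    . . . . . . . . . . .
    . . . . . . . . . . .
    . . . . . . . . . . .
    . . . . . . . . . . .
    . . . . . . . . . . .
    . . X X X . . . . . .
    . . . . . . . . . . .
    . . . . . . . . . . .
    . . . . . . . . . . .
    . . . . . . . . . . .
    . . . . . . . . . . .

Result: 3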